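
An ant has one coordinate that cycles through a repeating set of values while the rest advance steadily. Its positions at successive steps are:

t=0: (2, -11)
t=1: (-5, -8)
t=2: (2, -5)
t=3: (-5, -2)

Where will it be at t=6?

(2, 7)

The first coordinate repeats the cycle [2, -5] with period 2; step 6 mod 2 = 0, giving 2.
The second coordinate changes by +3 each step, so at step 6 it is -11 + 6·(3) = 7.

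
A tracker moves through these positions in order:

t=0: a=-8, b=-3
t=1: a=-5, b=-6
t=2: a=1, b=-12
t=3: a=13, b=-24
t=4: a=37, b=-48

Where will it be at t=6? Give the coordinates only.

Consecutive displacements (+3, -3), (+6, -6), (+12, -12), (+24, -24) scale by a factor of 2 each step.
step 5: a=37, b=-48 + (+48, -48) → a=85, b=-96
step 6: a=85, b=-96 + (+96, -96) → a=181, b=-192

a=181, b=-192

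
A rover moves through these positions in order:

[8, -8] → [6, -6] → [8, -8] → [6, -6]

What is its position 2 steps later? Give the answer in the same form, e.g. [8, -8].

[6, -6]

Step-to-step displacements: [-2, +2], [+2, -2], [-2, +2]; each is -1× the previous.
step 4: [6, -6] + [+2, -2] → [8, -8]
step 5: [8, -8] + [-2, +2] → [6, -6]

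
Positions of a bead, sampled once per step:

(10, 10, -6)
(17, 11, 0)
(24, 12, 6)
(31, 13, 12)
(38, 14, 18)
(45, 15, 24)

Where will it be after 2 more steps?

(59, 17, 36)

Each step adds (+7, +1, +6) to the position.
step 6: (45, 15, 24) + (+7, +1, +6) → (52, 16, 30)
step 7: (52, 16, 30) + (+7, +1, +6) → (59, 17, 36)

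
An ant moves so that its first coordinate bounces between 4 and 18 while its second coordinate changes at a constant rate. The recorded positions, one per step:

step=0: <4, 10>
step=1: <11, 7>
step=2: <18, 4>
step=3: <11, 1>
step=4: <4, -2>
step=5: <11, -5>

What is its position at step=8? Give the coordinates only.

The first coordinate reflects between 4 and 18, moving 7 per step.
  step 6: 11 → 18
  step 7: 18 → 11
  step 8: 11 → 4
The second coordinate changes by -3 each step: at step 8 it is -14.

<4, -14>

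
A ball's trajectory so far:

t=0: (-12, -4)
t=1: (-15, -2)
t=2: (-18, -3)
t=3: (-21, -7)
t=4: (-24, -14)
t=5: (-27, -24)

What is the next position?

(-30, -37)

Taking differences between consecutive positions: (-3, +2), (-3, -1), (-3, -4), (-3, -7), (-3, -10). These grow by (+0, -3) each step.
step 6: (-27, -24) + (-3, -13) → (-30, -37)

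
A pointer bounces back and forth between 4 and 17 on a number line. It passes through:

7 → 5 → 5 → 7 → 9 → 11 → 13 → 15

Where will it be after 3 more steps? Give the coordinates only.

The value reflects between 4 and 17, moving 2 per step.
  step 8: 15 → 17
  step 9: 17 → 15
  step 10: 15 → 13

13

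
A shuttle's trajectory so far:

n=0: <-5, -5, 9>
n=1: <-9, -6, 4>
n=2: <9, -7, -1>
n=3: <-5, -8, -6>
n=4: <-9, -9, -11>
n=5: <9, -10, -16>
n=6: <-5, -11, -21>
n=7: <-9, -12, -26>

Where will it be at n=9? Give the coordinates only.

The first coordinate repeats the cycle [-5, -9, 9] with period 3; step 9 mod 3 = 0, giving -5.
The second coordinate changes by -1 each step, so at step 9 it is -5 + 9·(-1) = -14.
The third coordinate changes by -5 each step, so at step 9 it is 9 + 9·(-5) = -36.

<-5, -14, -36>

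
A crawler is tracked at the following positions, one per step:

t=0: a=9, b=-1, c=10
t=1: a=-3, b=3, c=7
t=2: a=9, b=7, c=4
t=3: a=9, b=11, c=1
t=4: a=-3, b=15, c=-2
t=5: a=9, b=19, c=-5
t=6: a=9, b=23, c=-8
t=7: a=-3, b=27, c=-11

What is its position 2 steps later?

a=9, b=35, c=-17

The a coordinate repeats the cycle [9, -3, 9] with period 3; step 9 mod 3 = 0, giving 9.
The b coordinate changes by +4 each step, so at step 9 it is -1 + 9·(4) = 35.
The c coordinate changes by -3 each step, so at step 9 it is 10 + 9·(-3) = -17.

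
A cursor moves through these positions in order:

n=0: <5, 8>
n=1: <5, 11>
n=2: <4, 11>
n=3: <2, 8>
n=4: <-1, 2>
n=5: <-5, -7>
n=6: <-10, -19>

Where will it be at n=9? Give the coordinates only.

<-31, -73>

Successive displacements: <+0, +3>, <-1, +0>, <-2, -3>, <-3, -6>, <-4, -9>, <-5, -12> — each changes by <-1, -3>.
step 7: <-10, -19> + <-6, -15> → <-16, -34>
step 8: <-16, -34> + <-7, -18> → <-23, -52>
step 9: <-23, -52> + <-8, -21> → <-31, -73>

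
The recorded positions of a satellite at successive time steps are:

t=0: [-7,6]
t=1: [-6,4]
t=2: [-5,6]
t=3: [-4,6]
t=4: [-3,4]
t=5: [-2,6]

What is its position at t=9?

First: linear, +1 per step → 2 at step 9.
Second: cycles through 6, 4, 6 every 3 steps. Step 9 lands at position 0 of the cycle → 6.

[2,6]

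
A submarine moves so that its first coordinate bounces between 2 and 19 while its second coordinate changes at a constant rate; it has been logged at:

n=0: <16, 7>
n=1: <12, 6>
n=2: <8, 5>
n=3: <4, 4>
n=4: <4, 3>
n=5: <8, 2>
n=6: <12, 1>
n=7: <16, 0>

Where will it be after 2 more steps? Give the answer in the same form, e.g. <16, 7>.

The first coordinate travels 4 per step and bounces off the walls at 2 and 19.
  step 8: 16 → 18
  step 9: 18 → 14
The second coordinate changes by -1 each step: at step 9 it is -2.

<14, -2>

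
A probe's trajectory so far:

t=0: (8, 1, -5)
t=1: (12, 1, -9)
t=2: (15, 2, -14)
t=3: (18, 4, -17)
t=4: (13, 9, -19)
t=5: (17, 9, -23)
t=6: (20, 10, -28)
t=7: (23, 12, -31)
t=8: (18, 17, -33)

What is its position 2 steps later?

(25, 18, -42)

Step-to-step displacements: (+4, +0, -4), (+3, +1, -5), (+3, +2, -3), (-5, +5, -2), (+4, +0, -4), (+3, +1, -5), (+3, +2, -3), (-5, +5, -2) — a repeating cycle of length 4.
step 9: apply (+4, +0, -4) → (22, 17, -37)
step 10: apply (+3, +1, -5) → (25, 18, -42)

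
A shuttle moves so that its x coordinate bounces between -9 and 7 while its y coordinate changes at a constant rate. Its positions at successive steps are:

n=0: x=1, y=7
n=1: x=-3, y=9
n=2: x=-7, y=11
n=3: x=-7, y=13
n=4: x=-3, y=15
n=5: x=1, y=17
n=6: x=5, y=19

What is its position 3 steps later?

The x coordinate reflects between -9 and 7, moving 4 per step.
  step 7: 5 → 5
  step 8: 5 → 1
  step 9: 1 → -3
The y coordinate changes by +2 each step: at step 9 it is 25.

x=-3, y=25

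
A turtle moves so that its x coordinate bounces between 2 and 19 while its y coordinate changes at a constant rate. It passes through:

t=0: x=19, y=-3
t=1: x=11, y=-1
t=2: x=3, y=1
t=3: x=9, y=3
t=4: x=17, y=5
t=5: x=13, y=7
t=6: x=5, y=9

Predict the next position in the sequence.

The x coordinate travels 8 per step and bounces off the walls at 2 and 19.
  step 7: 5 → 7
The y coordinate changes by +2 each step: at step 7 it is 11.

x=7, y=11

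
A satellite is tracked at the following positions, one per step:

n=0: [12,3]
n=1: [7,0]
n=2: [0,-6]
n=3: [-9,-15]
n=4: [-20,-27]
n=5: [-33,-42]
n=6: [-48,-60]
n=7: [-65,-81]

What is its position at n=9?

First differences are [-5,-3], [-7,-6], [-9,-9], [-11,-12], [-13,-15], [-15,-18], [-17,-21]; their common second difference is [-2,-3] (constant acceleration).
step 8: [-65,-81] + [-19,-24] → [-84,-105]
step 9: [-84,-105] + [-21,-27] → [-105,-132]

[-105,-132]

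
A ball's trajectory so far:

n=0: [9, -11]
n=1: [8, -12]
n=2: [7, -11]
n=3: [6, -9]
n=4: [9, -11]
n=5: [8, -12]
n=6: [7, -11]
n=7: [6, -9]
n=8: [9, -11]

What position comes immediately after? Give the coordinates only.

Step-to-step displacements: [-1, -1], [-1, +1], [-1, +2], [+3, -2], [-1, -1], [-1, +1], [-1, +2], [+3, -2] — a repeating cycle of length 4.
step 9: apply [-1, -1] → [8, -12]

[8, -12]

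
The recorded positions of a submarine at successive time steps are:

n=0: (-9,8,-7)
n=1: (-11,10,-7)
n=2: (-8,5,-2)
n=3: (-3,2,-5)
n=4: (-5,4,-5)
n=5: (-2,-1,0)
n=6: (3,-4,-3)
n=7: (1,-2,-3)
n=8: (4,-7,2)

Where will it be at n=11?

Step-to-step displacements: (-2,+2,+0), (+3,-5,+5), (+5,-3,-3), (-2,+2,+0), (+3,-5,+5), (+5,-3,-3), (-2,+2,+0), (+3,-5,+5) — a repeating cycle of length 3.
step 9: apply (+5,-3,-3) → (9,-10,-1)
step 10: apply (-2,+2,+0) → (7,-8,-1)
step 11: apply (+3,-5,+5) → (10,-13,4)

(10,-13,4)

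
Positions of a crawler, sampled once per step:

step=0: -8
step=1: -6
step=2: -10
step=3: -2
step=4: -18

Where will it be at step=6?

-50

The jumps are +2, -4, +8, -16 — a geometric progression with ratio -2.
step 5: -18 + 32 → 14
step 6: 14 − 64 → -50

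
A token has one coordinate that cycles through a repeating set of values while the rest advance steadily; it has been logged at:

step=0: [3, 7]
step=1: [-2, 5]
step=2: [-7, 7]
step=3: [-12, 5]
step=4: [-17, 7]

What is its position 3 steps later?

[-32, 5]

First: linear, -5 per step → -32 at step 7.
Second: cycles through 7, 5 every 2 steps. Step 7 lands at position 1 of the cycle → 5.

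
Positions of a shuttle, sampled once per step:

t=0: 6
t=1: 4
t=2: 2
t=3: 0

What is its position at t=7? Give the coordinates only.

Each step adds -2 to the position.
step 4: 0 − 2 → -2
step 5: -2 − 2 → -4
step 6: -4 − 2 → -6
step 7: -6 − 2 → -8

-8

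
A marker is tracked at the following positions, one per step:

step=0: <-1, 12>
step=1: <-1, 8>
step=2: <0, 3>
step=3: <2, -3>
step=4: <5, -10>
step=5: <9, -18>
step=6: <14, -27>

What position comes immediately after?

Successive displacements: <+0, -4>, <+1, -5>, <+2, -6>, <+3, -7>, <+4, -8>, <+5, -9> — each changes by <+1, -1>.
step 7: <14, -27> + <+6, -10> → <20, -37>

<20, -37>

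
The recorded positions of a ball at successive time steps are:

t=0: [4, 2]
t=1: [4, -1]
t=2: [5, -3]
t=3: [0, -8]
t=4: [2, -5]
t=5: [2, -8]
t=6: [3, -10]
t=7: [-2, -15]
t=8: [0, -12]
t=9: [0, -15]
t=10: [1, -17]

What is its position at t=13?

Step-to-step displacements: [+0, -3], [+1, -2], [-5, -5], [+2, +3], [+0, -3], [+1, -2], [-5, -5], [+2, +3], [+0, -3], [+1, -2] — a repeating cycle of length 4.
step 11: apply [-5, -5] → [-4, -22]
step 12: apply [+2, +3] → [-2, -19]
step 13: apply [+0, -3] → [-2, -22]

[-2, -22]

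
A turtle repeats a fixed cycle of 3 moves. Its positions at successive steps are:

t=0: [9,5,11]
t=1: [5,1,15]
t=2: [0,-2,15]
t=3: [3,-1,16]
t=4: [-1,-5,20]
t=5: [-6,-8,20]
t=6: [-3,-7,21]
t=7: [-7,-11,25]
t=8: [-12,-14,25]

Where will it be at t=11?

Differencing gives [-4,-4,+4], [-5,-3,+0], [+3,+1,+1], [-4,-4,+4], [-5,-3,+0], [+3,+1,+1], [-4,-4,+4], [-5,-3,+0]. This is the pattern [-4,-4,+4], [-5,-3,+0], [+3,+1,+1] repeated.
step 9: apply [+3,+1,+1] → [-9,-13,26]
step 10: apply [-4,-4,+4] → [-13,-17,30]
step 11: apply [-5,-3,+0] → [-18,-20,30]

[-18,-20,30]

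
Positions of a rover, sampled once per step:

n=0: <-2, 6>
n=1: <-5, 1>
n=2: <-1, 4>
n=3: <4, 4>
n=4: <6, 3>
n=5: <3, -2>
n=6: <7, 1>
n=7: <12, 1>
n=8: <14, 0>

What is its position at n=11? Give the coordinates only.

Step-to-step displacements: <-3, -5>, <+4, +3>, <+5, +0>, <+2, -1>, <-3, -5>, <+4, +3>, <+5, +0>, <+2, -1> — a repeating cycle of length 4.
step 9: apply <-3, -5> → <11, -5>
step 10: apply <+4, +3> → <15, -2>
step 11: apply <+5, +0> → <20, -2>

<20, -2>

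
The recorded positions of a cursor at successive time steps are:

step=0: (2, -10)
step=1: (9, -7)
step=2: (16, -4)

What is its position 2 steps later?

(30, 2)

Constant displacement of (+7, +3) per step.
step 3: (16, -4) + (+7, +3) → (23, -1)
step 4: (23, -1) + (+7, +3) → (30, 2)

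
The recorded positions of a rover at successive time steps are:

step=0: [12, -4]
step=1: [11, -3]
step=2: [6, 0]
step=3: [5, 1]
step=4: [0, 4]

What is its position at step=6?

[-6, 8]

Step-to-step displacements: [-1, +1], [-5, +3], [-1, +1], [-5, +3] — a repeating cycle of length 2.
step 5: apply [-1, +1] → [-1, 5]
step 6: apply [-5, +3] → [-6, 8]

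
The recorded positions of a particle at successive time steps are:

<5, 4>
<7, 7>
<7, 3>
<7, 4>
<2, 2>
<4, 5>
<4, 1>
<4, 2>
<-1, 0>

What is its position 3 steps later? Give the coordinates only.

Differencing gives <+2, +3>, <+0, -4>, <+0, +1>, <-5, -2>, <+2, +3>, <+0, -4>, <+0, +1>, <-5, -2>. This is the pattern <+2, +3>, <+0, -4>, <+0, +1>, <-5, -2> repeated.
step 9: apply <+2, +3> → <1, 3>
step 10: apply <+0, -4> → <1, -1>
step 11: apply <+0, +1> → <1, 0>

<1, 0>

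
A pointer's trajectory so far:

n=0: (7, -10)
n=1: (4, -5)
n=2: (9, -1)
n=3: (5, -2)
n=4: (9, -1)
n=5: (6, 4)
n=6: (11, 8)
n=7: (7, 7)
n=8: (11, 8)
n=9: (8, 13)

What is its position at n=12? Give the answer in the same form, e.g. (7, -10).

(13, 17)

Step-to-step displacements: (-3, +5), (+5, +4), (-4, -1), (+4, +1), (-3, +5), (+5, +4), (-4, -1), (+4, +1), (-3, +5) — a repeating cycle of length 4.
step 10: apply (+5, +4) → (13, 17)
step 11: apply (-4, -1) → (9, 16)
step 12: apply (+4, +1) → (13, 17)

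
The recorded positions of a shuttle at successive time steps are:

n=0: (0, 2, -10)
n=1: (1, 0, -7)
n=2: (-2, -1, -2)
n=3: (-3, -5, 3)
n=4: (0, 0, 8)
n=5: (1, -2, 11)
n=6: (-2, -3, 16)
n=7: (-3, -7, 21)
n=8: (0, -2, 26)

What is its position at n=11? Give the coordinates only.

Step-to-step displacements: (+1, -2, +3), (-3, -1, +5), (-1, -4, +5), (+3, +5, +5), (+1, -2, +3), (-3, -1, +5), (-1, -4, +5), (+3, +5, +5) — a repeating cycle of length 4.
step 9: apply (+1, -2, +3) → (1, -4, 29)
step 10: apply (-3, -1, +5) → (-2, -5, 34)
step 11: apply (-1, -4, +5) → (-3, -9, 39)

(-3, -9, 39)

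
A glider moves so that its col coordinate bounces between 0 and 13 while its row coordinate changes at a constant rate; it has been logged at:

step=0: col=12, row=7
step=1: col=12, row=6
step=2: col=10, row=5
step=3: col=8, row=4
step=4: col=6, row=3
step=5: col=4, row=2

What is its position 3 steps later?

The col coordinate reflects between 0 and 13, moving 2 per step.
  step 6: 4 → 2
  step 7: 2 → 0
  step 8: 0 → 2
The row coordinate changes by -1 each step: at step 8 it is -1.

col=2, row=-1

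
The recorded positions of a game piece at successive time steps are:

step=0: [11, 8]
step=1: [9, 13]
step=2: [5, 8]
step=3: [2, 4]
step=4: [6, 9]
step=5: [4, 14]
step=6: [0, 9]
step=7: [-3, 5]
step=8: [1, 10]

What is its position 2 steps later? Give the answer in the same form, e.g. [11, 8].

Differencing gives [-2, +5], [-4, -5], [-3, -4], [+4, +5], [-2, +5], [-4, -5], [-3, -4], [+4, +5]. This is the pattern [-2, +5], [-4, -5], [-3, -4], [+4, +5] repeated.
step 9: apply [-2, +5] → [-1, 15]
step 10: apply [-4, -5] → [-5, 10]

[-5, 10]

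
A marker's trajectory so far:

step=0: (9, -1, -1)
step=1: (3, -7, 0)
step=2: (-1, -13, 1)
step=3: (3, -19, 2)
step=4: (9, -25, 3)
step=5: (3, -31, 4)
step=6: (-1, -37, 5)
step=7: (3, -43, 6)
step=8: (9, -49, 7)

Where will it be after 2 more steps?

First: cycles through 9, 3, -1, 3 every 4 steps. Step 10 lands at position 2 of the cycle → -1.
Second: linear, -6 per step → -61 at step 10.
Third: linear, +1 per step → 9 at step 10.

(-1, -61, 9)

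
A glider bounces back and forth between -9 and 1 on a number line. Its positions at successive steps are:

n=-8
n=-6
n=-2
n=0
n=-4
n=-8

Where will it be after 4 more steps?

The value reflects between -9 and 1, moving 4 per step.
  step 6: -8 → -6
  step 7: -6 → -2
  step 8: -2 → 0
  step 9: 0 → -4

n=-4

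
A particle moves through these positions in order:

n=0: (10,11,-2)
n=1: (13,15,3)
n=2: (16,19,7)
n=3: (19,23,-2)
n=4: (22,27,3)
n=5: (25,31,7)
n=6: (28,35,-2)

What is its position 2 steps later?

First: linear, +3 per step → 34 at step 8.
Second: linear, +4 per step → 43 at step 8.
Third: cycles through -2, 3, 7 every 3 steps. Step 8 lands at position 2 of the cycle → 7.

(34,43,7)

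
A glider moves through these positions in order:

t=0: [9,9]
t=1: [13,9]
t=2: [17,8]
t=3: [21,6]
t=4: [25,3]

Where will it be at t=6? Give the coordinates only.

[33,-6]

Successive displacements: [+4,+0], [+4,-1], [+4,-2], [+4,-3] — each changes by [+0,-1].
step 5: [25,3] + [+4,-4] → [29,-1]
step 6: [29,-1] + [+4,-5] → [33,-6]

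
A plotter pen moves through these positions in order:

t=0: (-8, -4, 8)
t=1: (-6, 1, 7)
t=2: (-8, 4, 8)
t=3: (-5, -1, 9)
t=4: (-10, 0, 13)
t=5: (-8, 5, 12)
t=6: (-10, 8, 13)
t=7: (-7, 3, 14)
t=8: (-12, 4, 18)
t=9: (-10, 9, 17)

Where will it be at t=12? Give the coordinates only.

The moves between consecutive positions are (+2, +5, -1), (-2, +3, +1), (+3, -5, +1), (-5, +1, +4), (+2, +5, -1), (-2, +3, +1), (+3, -5, +1), (-5, +1, +4), (+2, +5, -1); they repeat the 4-cycle [(+2, +5, -1), (-2, +3, +1), (+3, -5, +1), (-5, +1, +4)].
step 10: apply (-2, +3, +1) → (-12, 12, 18)
step 11: apply (+3, -5, +1) → (-9, 7, 19)
step 12: apply (-5, +1, +4) → (-14, 8, 23)

(-14, 8, 23)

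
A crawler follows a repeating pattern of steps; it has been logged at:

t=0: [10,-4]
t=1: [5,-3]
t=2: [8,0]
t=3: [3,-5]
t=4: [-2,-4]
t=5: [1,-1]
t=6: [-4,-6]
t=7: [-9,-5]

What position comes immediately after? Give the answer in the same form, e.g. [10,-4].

Step-to-step displacements: [-5,+1], [+3,+3], [-5,-5], [-5,+1], [+3,+3], [-5,-5], [-5,+1] — a repeating cycle of length 3.
step 8: apply [+3,+3] → [-6,-2]

[-6,-2]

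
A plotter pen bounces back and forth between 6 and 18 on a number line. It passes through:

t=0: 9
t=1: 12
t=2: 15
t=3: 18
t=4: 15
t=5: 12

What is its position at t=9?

The value travels 3 per step and bounces off the walls at 6 and 18.
  step 6: 12 → 9
  step 7: 9 → 6
  step 8: 6 → 9
  step 9: 9 → 12

12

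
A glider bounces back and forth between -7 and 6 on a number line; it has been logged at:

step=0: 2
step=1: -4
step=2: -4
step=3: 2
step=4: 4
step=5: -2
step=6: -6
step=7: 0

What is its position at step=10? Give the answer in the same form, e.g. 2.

-6

The value travels 6 per step and bounces off the walls at -7 and 6.
  step 8: 0 → 6
  step 9: 6 → 0
  step 10: 0 → -6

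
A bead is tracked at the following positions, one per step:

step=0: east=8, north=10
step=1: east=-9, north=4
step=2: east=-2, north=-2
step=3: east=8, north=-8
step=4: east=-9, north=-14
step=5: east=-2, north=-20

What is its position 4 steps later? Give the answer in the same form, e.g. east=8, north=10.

east=8, north=-44

East: cycles through 8, -9, -2 every 3 steps. Step 9 lands at position 0 of the cycle → 8.
North: linear, -6 per step → -44 at step 9.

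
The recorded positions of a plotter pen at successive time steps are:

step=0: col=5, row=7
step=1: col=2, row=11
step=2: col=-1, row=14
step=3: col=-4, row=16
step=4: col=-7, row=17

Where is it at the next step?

col=-10, row=17

First differences are (-3, +4), (-3, +3), (-3, +2), (-3, +1); their common second difference is (+0, -1) (constant acceleration).
step 5: col=-7, row=17 + (-3, +0) → col=-10, row=17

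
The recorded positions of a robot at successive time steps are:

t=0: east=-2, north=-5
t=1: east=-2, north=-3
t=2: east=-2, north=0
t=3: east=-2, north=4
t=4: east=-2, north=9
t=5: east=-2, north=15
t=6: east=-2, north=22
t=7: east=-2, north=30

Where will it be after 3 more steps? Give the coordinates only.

east=-2, north=60

Taking differences between consecutive positions: (+0, +2), (+0, +3), (+0, +4), (+0, +5), (+0, +6), (+0, +7), (+0, +8). These grow by (+0, +1) each step.
step 8: east=-2, north=30 + (+0, +9) → east=-2, north=39
step 9: east=-2, north=39 + (+0, +10) → east=-2, north=49
step 10: east=-2, north=49 + (+0, +11) → east=-2, north=60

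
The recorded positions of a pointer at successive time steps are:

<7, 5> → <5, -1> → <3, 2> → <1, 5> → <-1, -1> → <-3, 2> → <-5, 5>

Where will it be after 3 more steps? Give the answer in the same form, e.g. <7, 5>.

The first coordinate changes by -2 each step, so at step 9 it is 7 + 9·(-2) = -11.
The second coordinate repeats the cycle [5, -1, 2] with period 3; step 9 mod 3 = 0, giving 5.

<-11, 5>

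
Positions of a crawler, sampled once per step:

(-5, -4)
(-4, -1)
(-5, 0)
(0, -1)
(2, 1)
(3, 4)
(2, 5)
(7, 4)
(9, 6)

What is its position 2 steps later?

The moves between consecutive positions are (+1, +3), (-1, +1), (+5, -1), (+2, +2), (+1, +3), (-1, +1), (+5, -1), (+2, +2); they repeat the 4-cycle [(+1, +3), (-1, +1), (+5, -1), (+2, +2)].
step 9: apply (+1, +3) → (10, 9)
step 10: apply (-1, +1) → (9, 10)

(9, 10)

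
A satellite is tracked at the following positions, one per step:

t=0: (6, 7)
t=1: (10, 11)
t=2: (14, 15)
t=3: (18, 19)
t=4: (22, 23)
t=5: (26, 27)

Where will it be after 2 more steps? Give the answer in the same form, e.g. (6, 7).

(34, 35)

Constant displacement of (+4, +4) per step.
step 6: (26, 27) + (+4, +4) → (30, 31)
step 7: (30, 31) + (+4, +4) → (34, 35)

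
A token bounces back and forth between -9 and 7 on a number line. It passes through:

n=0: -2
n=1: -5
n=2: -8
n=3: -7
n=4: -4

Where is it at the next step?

The value travels 3 per step and bounces off the walls at -9 and 7.
  step 5: -4 → -1

-1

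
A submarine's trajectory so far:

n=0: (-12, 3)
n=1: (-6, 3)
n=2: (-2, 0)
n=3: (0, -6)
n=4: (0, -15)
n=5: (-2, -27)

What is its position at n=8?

Successive displacements: (+6, +0), (+4, -3), (+2, -6), (+0, -9), (-2, -12) — each changes by (-2, -3).
step 6: (-2, -27) + (-4, -15) → (-6, -42)
step 7: (-6, -42) + (-6, -18) → (-12, -60)
step 8: (-12, -60) + (-8, -21) → (-20, -81)

(-20, -81)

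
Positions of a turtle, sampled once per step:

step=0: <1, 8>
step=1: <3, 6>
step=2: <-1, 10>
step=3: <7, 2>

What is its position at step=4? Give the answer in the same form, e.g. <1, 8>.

<-9, 18>

The jumps are <+2, -2>, <-4, +4>, <+8, -8> — a geometric progression with ratio -2.
step 4: <7, 2> + <-16, +16> → <-9, 18>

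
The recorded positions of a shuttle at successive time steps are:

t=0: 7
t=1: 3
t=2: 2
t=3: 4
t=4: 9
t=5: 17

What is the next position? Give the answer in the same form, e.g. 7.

Taking differences between consecutive positions: -4, -1, +2, +5, +8. These grow by +3 each step.
step 6: 17 + 11 → 28

28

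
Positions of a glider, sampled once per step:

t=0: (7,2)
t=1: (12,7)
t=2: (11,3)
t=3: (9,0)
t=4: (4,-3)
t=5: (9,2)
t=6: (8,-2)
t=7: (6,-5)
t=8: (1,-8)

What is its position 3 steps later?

(3,-10)

Step-to-step displacements: (+5,+5), (-1,-4), (-2,-3), (-5,-3), (+5,+5), (-1,-4), (-2,-3), (-5,-3) — a repeating cycle of length 4.
step 9: apply (+5,+5) → (6,-3)
step 10: apply (-1,-4) → (5,-7)
step 11: apply (-2,-3) → (3,-10)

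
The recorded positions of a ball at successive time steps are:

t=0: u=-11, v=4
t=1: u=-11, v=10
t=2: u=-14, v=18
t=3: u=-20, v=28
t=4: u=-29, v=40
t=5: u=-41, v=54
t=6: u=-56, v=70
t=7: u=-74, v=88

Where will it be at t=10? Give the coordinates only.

First differences are (+0, +6), (-3, +8), (-6, +10), (-9, +12), (-12, +14), (-15, +16), (-18, +18); their common second difference is (-3, +2) (constant acceleration).
step 8: u=-74, v=88 + (-21, +20) → u=-95, v=108
step 9: u=-95, v=108 + (-24, +22) → u=-119, v=130
step 10: u=-119, v=130 + (-27, +24) → u=-146, v=154

u=-146, v=154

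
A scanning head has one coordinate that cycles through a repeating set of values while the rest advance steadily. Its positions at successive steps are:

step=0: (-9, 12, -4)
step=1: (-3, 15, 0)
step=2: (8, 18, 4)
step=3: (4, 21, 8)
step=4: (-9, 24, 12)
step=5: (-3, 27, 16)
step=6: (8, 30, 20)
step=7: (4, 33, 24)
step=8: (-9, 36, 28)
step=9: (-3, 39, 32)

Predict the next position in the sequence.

The first coordinate repeats the cycle [-9, -3, 8, 4] with period 4; step 10 mod 4 = 2, giving 8.
The second coordinate changes by +3 each step, so at step 10 it is 12 + 10·(3) = 42.
The third coordinate changes by +4 each step, so at step 10 it is -4 + 10·(4) = 36.

(8, 42, 36)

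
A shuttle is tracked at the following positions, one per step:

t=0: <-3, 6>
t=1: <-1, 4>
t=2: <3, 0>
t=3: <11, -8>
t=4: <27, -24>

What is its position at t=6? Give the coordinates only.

The jumps are <+2, -2>, <+4, -4>, <+8, -8>, <+16, -16> — a geometric progression with ratio 2.
step 5: <27, -24> + <+32, -32> → <59, -56>
step 6: <59, -56> + <+64, -64> → <123, -120>

<123, -120>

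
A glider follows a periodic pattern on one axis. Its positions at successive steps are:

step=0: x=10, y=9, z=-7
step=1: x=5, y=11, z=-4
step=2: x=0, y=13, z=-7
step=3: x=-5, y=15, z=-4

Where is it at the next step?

x=-10, y=17, z=-7

The x coordinate changes by -5 each step, so at step 4 it is 10 + 4·(-5) = -10.
The y coordinate changes by +2 each step, so at step 4 it is 9 + 4·(2) = 17.
The z coordinate repeats the cycle [-7, -4] with period 2; step 4 mod 2 = 0, giving -7.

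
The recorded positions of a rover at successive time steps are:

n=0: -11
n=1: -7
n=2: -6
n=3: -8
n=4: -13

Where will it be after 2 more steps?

Successive displacements: +4, +1, -2, -5 — each changes by -3.
step 5: -13 − 8 → -21
step 6: -21 − 11 → -32

-32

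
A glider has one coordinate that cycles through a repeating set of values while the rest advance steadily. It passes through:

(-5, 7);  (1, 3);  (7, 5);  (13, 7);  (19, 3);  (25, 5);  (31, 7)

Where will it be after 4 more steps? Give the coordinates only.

First: linear, +6 per step → 55 at step 10.
Second: cycles through 7, 3, 5 every 3 steps. Step 10 lands at position 1 of the cycle → 3.

(55, 3)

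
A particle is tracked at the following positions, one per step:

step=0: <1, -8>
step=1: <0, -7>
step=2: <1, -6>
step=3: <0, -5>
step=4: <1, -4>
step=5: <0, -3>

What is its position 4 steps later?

<0, 1>

The first coordinate repeats the cycle [1, 0] with period 2; step 9 mod 2 = 1, giving 0.
The second coordinate changes by +1 each step, so at step 9 it is -8 + 9·(1) = 1.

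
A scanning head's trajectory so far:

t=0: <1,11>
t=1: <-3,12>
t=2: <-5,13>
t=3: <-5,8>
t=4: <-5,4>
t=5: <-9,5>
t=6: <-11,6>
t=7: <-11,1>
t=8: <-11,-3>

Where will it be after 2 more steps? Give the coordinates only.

Step-to-step displacements: <-4,+1>, <-2,+1>, <+0,-5>, <+0,-4>, <-4,+1>, <-2,+1>, <+0,-5>, <+0,-4> — a repeating cycle of length 4.
step 9: apply <-4,+1> → <-15,-2>
step 10: apply <-2,+1> → <-17,-1>

<-17,-1>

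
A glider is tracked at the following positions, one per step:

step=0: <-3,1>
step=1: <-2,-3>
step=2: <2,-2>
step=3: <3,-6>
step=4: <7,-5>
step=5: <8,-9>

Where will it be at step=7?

<13,-12>

Step-to-step displacements: <+1,-4>, <+4,+1>, <+1,-4>, <+4,+1>, <+1,-4> — a repeating cycle of length 2.
step 6: apply <+4,+1> → <12,-8>
step 7: apply <+1,-4> → <13,-12>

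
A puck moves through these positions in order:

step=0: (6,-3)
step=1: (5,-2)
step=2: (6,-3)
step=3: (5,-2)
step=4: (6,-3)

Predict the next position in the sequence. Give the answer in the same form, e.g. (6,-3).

(5,-2)

Consecutive displacements (-1,+1), (+1,-1), (-1,+1), (+1,-1) scale by a factor of -1 each step.
step 5: (6,-3) + (-1,+1) → (5,-2)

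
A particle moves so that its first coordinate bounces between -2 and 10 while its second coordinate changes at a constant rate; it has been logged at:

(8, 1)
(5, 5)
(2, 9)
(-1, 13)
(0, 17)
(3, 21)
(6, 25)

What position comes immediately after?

(9, 29)

The first coordinate travels 3 per step and bounces off the walls at -2 and 10.
  step 7: 6 → 9
The second coordinate changes by +4 each step: at step 7 it is 29.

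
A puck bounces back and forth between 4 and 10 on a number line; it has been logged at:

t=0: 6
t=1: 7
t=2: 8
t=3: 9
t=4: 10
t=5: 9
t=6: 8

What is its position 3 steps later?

5

The value reflects between 4 and 10, moving 1 per step.
  step 7: 8 → 7
  step 8: 7 → 6
  step 9: 6 → 5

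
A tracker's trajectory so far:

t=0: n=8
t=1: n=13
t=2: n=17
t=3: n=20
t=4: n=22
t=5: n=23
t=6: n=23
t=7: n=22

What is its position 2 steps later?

First differences are +5, +4, +3, +2, +1, +0, -1; their common second difference is -1 (constant acceleration).
step 8: 22 − 2 → n=20
step 9: 20 − 3 → n=17

n=17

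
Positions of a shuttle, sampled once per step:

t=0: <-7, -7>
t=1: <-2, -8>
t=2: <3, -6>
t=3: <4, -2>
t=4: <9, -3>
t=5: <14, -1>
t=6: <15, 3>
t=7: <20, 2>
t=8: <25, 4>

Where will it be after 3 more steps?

The moves between consecutive positions are <+5, -1>, <+5, +2>, <+1, +4>, <+5, -1>, <+5, +2>, <+1, +4>, <+5, -1>, <+5, +2>; they repeat the 3-cycle [<+5, -1>, <+5, +2>, <+1, +4>].
step 9: apply <+1, +4> → <26, 8>
step 10: apply <+5, -1> → <31, 7>
step 11: apply <+5, +2> → <36, 9>

<36, 9>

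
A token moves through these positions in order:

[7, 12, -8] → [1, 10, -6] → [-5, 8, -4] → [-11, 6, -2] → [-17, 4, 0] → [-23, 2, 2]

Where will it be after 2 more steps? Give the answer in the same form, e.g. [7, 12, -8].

Constant displacement of [-6, -2, +2] per step.
step 6: [-23, 2, 2] + [-6, -2, +2] → [-29, 0, 4]
step 7: [-29, 0, 4] + [-6, -2, +2] → [-35, -2, 6]

[-35, -2, 6]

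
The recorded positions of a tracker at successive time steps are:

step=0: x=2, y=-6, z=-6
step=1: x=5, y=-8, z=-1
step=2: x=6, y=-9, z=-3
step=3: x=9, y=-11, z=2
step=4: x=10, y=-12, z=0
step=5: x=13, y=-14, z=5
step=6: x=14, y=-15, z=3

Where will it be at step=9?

The moves between consecutive positions are (+3,-2,+5), (+1,-1,-2), (+3,-2,+5), (+1,-1,-2), (+3,-2,+5), (+1,-1,-2); they repeat the 2-cycle [(+3,-2,+5), (+1,-1,-2)].
step 7: apply (+3,-2,+5) → x=17, y=-17, z=8
step 8: apply (+1,-1,-2) → x=18, y=-18, z=6
step 9: apply (+3,-2,+5) → x=21, y=-20, z=11

x=21, y=-20, z=11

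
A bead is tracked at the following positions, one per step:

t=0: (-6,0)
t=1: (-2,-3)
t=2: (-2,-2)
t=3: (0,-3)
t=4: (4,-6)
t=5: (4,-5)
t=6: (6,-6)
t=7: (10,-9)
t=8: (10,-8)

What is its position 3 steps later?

(16,-11)

The moves between consecutive positions are (+4,-3), (+0,+1), (+2,-1), (+4,-3), (+0,+1), (+2,-1), (+4,-3), (+0,+1); they repeat the 3-cycle [(+4,-3), (+0,+1), (+2,-1)].
step 9: apply (+2,-1) → (12,-9)
step 10: apply (+4,-3) → (16,-12)
step 11: apply (+0,+1) → (16,-11)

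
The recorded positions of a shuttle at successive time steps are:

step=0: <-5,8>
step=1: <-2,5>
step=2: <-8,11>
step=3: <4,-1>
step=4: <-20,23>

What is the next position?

The jumps are <+3,-3>, <-6,+6>, <+12,-12>, <-24,+24> — a geometric progression with ratio -2.
step 5: <-20,23> + <+48,-48> → <28,-25>

<28,-25>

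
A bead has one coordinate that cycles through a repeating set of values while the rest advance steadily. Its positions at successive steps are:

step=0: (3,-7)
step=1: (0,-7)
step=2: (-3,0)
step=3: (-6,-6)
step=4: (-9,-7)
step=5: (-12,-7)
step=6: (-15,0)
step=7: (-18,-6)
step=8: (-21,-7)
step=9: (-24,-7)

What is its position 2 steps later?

The first coordinate changes by -3 each step, so at step 11 it is 3 + 11·(-3) = -30.
The second coordinate repeats the cycle [-7, -7, 0, -6] with period 4; step 11 mod 4 = 3, giving -6.

(-30,-6)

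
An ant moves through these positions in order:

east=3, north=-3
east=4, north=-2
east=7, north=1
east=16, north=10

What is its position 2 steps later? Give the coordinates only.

east=124, north=118

Step-to-step displacements: (+1,+1), (+3,+3), (+9,+9); each is 3× the previous.
step 4: east=16, north=10 + (+27,+27) → east=43, north=37
step 5: east=43, north=37 + (+81,+81) → east=124, north=118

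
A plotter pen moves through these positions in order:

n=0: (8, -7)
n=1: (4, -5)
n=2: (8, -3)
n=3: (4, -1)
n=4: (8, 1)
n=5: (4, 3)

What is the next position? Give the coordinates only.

The first coordinate repeats the cycle [8, 4] with period 2; step 6 mod 2 = 0, giving 8.
The second coordinate changes by +2 each step, so at step 6 it is -7 + 6·(2) = 5.

(8, 5)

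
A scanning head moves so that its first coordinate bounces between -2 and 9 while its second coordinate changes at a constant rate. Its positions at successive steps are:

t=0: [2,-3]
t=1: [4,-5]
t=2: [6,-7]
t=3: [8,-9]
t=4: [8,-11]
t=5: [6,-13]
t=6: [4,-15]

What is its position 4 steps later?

The first coordinate travels 2 per step and bounces off the walls at -2 and 9.
  step 7: 4 → 2
  step 8: 2 → 0
  step 9: 0 → -2
  step 10: -2 → 0
The second coordinate changes by -2 each step: at step 10 it is -23.

[0,-23]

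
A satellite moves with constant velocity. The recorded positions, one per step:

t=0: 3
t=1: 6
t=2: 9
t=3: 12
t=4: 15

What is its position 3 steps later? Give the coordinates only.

24

The position changes by +3 every step.
step 5: 15 + 3 → 18
step 6: 18 + 3 → 21
step 7: 21 + 3 → 24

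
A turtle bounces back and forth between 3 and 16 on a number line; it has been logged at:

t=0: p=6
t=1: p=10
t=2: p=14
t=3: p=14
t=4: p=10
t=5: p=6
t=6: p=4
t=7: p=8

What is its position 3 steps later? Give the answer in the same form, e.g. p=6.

p=12

The value reflects between 3 and 16, moving 4 per step.
  step 8: 8 → 12
  step 9: 12 → 16
  step 10: 16 → 12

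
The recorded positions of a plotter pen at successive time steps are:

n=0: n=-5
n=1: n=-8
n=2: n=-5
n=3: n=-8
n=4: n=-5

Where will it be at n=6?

Step-to-step displacements: -3, +3, -3, +3; each is -1× the previous.
step 5: -5 − 3 → n=-8
step 6: -8 + 3 → n=-5

n=-5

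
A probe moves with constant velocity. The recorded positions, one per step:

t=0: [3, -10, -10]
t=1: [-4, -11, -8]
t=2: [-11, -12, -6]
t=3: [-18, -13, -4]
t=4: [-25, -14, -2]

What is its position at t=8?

Each step adds [-7, -1, +2] to the position.
step 5: [-25, -14, -2] + [-7, -1, +2] → [-32, -15, 0]
step 6: [-32, -15, 0] + [-7, -1, +2] → [-39, -16, 2]
step 7: [-39, -16, 2] + [-7, -1, +2] → [-46, -17, 4]
step 8: [-46, -17, 4] + [-7, -1, +2] → [-53, -18, 6]

[-53, -18, 6]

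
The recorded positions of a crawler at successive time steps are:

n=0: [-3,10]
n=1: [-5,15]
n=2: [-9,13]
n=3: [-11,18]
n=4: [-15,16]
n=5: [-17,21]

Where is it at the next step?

[-21,19]

Differencing gives [-2,+5], [-4,-2], [-2,+5], [-4,-2], [-2,+5]. This is the pattern [-2,+5], [-4,-2] repeated.
step 6: apply [-4,-2] → [-21,19]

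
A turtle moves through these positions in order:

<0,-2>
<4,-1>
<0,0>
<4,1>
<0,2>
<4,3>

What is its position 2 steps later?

First: cycles through 0, 4 every 2 steps. Step 7 lands at position 1 of the cycle → 4.
Second: linear, +1 per step → 5 at step 7.

<4,5>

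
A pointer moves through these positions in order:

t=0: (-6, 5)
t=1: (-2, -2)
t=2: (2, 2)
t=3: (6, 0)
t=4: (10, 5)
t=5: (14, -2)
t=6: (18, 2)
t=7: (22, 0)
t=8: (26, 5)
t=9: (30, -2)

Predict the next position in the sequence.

(34, 2)

The first coordinate changes by +4 each step, so at step 10 it is -6 + 10·(4) = 34.
The second coordinate repeats the cycle [5, -2, 2, 0] with period 4; step 10 mod 4 = 2, giving 2.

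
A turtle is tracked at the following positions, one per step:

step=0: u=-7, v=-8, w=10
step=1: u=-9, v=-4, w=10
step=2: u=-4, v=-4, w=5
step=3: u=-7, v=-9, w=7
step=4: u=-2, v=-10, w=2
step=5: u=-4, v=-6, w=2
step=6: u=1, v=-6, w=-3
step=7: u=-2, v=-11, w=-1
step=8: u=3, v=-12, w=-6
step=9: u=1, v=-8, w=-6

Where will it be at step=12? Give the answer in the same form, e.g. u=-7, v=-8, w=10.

u=8, v=-14, w=-14

Step-to-step displacements: (-2,+4,+0), (+5,+0,-5), (-3,-5,+2), (+5,-1,-5), (-2,+4,+0), (+5,+0,-5), (-3,-5,+2), (+5,-1,-5), (-2,+4,+0) — a repeating cycle of length 4.
step 10: apply (+5,+0,-5) → u=6, v=-8, w=-11
step 11: apply (-3,-5,+2) → u=3, v=-13, w=-9
step 12: apply (+5,-1,-5) → u=8, v=-14, w=-14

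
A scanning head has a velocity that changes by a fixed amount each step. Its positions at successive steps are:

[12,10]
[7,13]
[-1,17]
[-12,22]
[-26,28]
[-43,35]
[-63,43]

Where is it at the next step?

First differences are [-5,+3], [-8,+4], [-11,+5], [-14,+6], [-17,+7], [-20,+8]; their common second difference is [-3,+1] (constant acceleration).
step 7: [-63,43] + [-23,+9] → [-86,52]

[-86,52]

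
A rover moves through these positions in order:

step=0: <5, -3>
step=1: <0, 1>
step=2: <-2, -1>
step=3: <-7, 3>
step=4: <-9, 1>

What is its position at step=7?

Step-to-step displacements: <-5, +4>, <-2, -2>, <-5, +4>, <-2, -2> — a repeating cycle of length 2.
step 5: apply <-5, +4> → <-14, 5>
step 6: apply <-2, -2> → <-16, 3>
step 7: apply <-5, +4> → <-21, 7>

<-21, 7>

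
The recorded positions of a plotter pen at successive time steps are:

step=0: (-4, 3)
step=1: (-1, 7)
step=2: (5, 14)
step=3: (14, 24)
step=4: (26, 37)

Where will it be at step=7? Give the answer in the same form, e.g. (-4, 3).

(80, 94)

Taking differences between consecutive positions: (+3, +4), (+6, +7), (+9, +10), (+12, +13). These grow by (+3, +3) each step.
step 5: (26, 37) + (+15, +16) → (41, 53)
step 6: (41, 53) + (+18, +19) → (59, 72)
step 7: (59, 72) + (+21, +22) → (80, 94)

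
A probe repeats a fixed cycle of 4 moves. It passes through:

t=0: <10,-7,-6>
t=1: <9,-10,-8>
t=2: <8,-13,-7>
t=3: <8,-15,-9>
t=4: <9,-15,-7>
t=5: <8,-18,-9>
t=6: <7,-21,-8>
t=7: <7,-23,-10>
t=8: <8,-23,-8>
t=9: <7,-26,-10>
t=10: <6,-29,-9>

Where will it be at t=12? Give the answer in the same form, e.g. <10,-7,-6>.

<7,-31,-9>

Differencing gives <-1,-3,-2>, <-1,-3,+1>, <+0,-2,-2>, <+1,+0,+2>, <-1,-3,-2>, <-1,-3,+1>, <+0,-2,-2>, <+1,+0,+2>, <-1,-3,-2>, <-1,-3,+1>. This is the pattern <-1,-3,-2>, <-1,-3,+1>, <+0,-2,-2>, <+1,+0,+2> repeated.
step 11: apply <+0,-2,-2> → <6,-31,-11>
step 12: apply <+1,+0,+2> → <7,-31,-9>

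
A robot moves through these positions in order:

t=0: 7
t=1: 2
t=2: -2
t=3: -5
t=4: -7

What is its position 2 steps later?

Successive displacements: -5, -4, -3, -2 — each changes by +1.
step 5: -7 − 1 → -8
step 6: -8 + 0 → -8

-8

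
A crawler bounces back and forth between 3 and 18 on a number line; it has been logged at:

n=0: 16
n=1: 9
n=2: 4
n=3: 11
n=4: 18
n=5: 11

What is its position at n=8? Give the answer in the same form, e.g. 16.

The value travels 7 per step and bounces off the walls at 3 and 18.
  step 6: 11 → 4
  step 7: 4 → 9
  step 8: 9 → 16

16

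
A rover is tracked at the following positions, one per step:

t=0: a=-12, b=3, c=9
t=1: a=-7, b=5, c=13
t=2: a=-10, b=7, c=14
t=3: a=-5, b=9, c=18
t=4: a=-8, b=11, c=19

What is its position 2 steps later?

Step-to-step displacements: (+5, +2, +4), (-3, +2, +1), (+5, +2, +4), (-3, +2, +1) — a repeating cycle of length 2.
step 5: apply (+5, +2, +4) → a=-3, b=13, c=23
step 6: apply (-3, +2, +1) → a=-6, b=15, c=24

a=-6, b=15, c=24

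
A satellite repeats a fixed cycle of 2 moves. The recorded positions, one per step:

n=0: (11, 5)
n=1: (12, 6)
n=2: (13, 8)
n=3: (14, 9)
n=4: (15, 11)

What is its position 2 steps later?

The moves between consecutive positions are (+1, +1), (+1, +2), (+1, +1), (+1, +2); they repeat the 2-cycle [(+1, +1), (+1, +2)].
step 5: apply (+1, +1) → (16, 12)
step 6: apply (+1, +2) → (17, 14)

(17, 14)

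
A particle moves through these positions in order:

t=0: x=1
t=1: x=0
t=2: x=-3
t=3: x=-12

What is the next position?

x=-39

The jumps are -1, -3, -9 — a geometric progression with ratio 3.
step 4: -12 − 27 → x=-39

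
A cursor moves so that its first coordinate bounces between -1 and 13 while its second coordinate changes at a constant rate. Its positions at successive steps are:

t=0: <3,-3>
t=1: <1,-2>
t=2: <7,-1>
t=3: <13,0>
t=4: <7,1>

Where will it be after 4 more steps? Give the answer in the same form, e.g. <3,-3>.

<11,5>

The first coordinate travels 6 per step and bounces off the walls at -1 and 13.
  step 5: 7 → 1
  step 6: 1 → 3
  step 7: 3 → 9
  step 8: 9 → 11
The second coordinate changes by +1 each step: at step 8 it is 5.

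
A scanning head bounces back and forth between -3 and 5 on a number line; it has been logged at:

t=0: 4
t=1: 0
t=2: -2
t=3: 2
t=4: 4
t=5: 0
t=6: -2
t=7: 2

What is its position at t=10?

-2

The value reflects between -3 and 5, moving 4 per step.
  step 8: 2 → 4
  step 9: 4 → 0
  step 10: 0 → -2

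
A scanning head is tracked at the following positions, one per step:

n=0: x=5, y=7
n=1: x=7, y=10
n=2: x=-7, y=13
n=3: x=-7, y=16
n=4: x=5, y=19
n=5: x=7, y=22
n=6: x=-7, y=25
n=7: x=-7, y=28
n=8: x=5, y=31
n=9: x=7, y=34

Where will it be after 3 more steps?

x=5, y=43

X: cycles through 5, 7, -7, -7 every 4 steps. Step 12 lands at position 0 of the cycle → 5.
Y: linear, +3 per step → 43 at step 12.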